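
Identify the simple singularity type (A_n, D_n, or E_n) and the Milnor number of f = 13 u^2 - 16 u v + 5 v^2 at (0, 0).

Type A1, Milnor number mu = 1.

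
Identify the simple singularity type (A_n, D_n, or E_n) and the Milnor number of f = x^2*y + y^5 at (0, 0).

Type D6, Milnor number mu = 6.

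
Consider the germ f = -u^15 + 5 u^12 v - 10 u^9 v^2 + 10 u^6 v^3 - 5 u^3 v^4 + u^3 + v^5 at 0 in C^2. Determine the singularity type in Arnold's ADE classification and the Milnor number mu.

Type E_{8}, Milnor number mu = 8.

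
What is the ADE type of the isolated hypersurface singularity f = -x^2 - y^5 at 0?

A_{4}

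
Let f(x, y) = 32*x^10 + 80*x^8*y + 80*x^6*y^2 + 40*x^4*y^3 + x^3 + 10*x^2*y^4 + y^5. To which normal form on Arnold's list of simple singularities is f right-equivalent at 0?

The Hessian of f at 0 has rank 0. Corank 2; j^3 = x^3 is a perfect cube, so E-series; the 5-jet and mu = 8 give E_8.

E_{8}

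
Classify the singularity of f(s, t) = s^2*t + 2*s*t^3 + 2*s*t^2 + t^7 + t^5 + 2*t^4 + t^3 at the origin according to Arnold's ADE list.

The Hessian of f at 0 is [[0, 0], [0, 0]] with rank 0, so corank 2. A Groebner basis of the Jacobian ideal J(f) in C{s,t} is {s^2*t^2 - 2*s^2*t + s^2/7 - 20*s*t^2/7 + 8*s*t/7 + t^2, s^3 + 3*s^2*t - s^2/7 + 20*s*t^2/7 - 8*s*t/7 - t^2, s*t + t^3 + t^2}; counting standard monomials gives mu = 8. Corank 2; j^3 = t*(s + t)^2 has shape L^2 M (L != M), so D-series; mu = 8 gives D_8.

D8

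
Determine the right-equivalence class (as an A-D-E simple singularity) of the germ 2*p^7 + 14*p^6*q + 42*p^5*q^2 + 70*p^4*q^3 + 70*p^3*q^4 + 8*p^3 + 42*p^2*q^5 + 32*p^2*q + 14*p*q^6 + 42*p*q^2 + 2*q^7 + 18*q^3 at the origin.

The Hessian of f at 0 has rank 0. Corank 2; j^3 = 2*(p + q)*(2*p + 3*q)^2 has shape L^2 M (L != M), so D-series; mu = 8 gives D_8.

D_{8}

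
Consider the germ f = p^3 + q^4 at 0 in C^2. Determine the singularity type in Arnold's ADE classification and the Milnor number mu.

The Hessian of f at 0 is [[0, 0], [0, 0]] with rank 0, so corank 2. A Groebner basis of the Jacobian ideal J(f) in C{p,q} is {q^3, p^2}; counting standard monomials gives mu = 6. Corank 2; j^3 = p^3 is a perfect cube, so E-series; the 4-jet and mu = 6 give E_6.

Type E6, Milnor number mu = 6.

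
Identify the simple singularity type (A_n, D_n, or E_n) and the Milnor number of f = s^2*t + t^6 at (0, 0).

Type D7, Milnor number mu = 7.

The Hessian of f at 0 has rank 0. Corank 2; j^3 = s^2*t has shape L^2 M (L != M), so D-series; mu = 7 gives D_7.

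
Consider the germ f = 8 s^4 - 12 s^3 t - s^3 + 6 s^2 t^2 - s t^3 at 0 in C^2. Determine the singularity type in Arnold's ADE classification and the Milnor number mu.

The Hessian of f at 0 has rank 0. Corank 2; j^3 = -s^3 is a perfect cube, so E-series; the 4-jet and mu = 7 give E_7.

Type E_7, Milnor number mu = 7.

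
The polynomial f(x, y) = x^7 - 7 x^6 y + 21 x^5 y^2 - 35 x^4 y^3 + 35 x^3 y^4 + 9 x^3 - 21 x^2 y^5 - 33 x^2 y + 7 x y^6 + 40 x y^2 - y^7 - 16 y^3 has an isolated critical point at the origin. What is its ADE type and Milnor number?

Type D8, Milnor number mu = 8.

The Hessian of f at 0 has rank 0. Corank 2; j^3 = (x - y)*(3*x - 4*y)^2 has shape L^2 M (L != M), so D-series; mu = 8 gives D_8.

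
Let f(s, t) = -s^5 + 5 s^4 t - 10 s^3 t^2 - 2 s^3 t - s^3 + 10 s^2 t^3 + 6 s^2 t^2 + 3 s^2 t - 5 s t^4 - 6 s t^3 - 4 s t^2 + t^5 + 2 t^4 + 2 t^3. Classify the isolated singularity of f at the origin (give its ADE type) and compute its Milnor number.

Type D4, Milnor number mu = 4.

The Hessian of f at 0 has rank 0. Corank 2; j^3 = -(s - t)*(s^2 - 2*s*t + 2*t^2) splits into three distinct lines over C (the quadratic factor has nonzero discriminant), so D_4.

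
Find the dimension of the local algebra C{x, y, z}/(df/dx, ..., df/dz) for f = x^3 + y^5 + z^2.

The Hessian of f at 0 has rank 1. Corank 2; j^3 = x^3 is a perfect cube, so E-series; the 5-jet and mu = 8 give E_8.

8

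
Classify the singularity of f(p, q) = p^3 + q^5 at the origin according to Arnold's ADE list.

E_8

The Hessian of f at 0 has rank 0. Corank 2; j^3 = p^3 is a perfect cube, so E-series; the 5-jet and mu = 8 give E_8.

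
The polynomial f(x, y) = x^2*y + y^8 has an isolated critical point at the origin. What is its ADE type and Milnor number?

Type D9, Milnor number mu = 9.

The Hessian of f at 0 has rank 0. Corank 2; j^3 = x^2*y has shape L^2 M (L != M), so D-series; mu = 9 gives D_9.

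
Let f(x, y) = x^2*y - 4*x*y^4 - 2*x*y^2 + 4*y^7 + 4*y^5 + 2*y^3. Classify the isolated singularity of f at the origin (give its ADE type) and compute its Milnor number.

The Hessian of f at 0 has rank 0. Corank 2; j^3 = y*(x^2 - 2*x*y + 2*y^2) splits into three distinct lines over C (the quadratic factor has nonzero discriminant), so D_4.

Type D4, Milnor number mu = 4.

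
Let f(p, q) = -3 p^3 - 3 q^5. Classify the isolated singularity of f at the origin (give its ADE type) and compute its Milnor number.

The Hessian of f at 0 is [[0, 0], [0, 0]] with rank 0, so corank 2. A Groebner basis of the Jacobian ideal J(f) in C{p,q} is {q^4, p^2}; counting standard monomials gives mu = 8. Corank 2; j^3 = -3*p^3 is a perfect cube, so E-series; the 5-jet and mu = 8 give E_8.

Type E8, Milnor number mu = 8.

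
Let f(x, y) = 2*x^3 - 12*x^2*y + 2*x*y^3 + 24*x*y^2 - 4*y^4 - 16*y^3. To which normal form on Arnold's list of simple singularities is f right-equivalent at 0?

The Hessian of f at 0 has rank 0. Corank 2; j^3 = 2*(x - 2*y)^3 is a perfect cube, so E-series; the 4-jet and mu = 7 give E_7.

E_{7}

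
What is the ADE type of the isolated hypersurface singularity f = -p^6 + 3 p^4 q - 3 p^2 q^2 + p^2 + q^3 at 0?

A_{2}

The Hessian of f at 0 is [[2, 0], [0, 0]] with rank 1, so corank 1. A Groebner basis of the Jacobian ideal J(f) in C{p,q} is {q^2, p}; counting standard monomials gives mu = 2. Corank 1: A-series; mu = 2 gives A_2.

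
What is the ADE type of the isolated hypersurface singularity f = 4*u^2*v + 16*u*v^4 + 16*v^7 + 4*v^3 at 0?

The Hessian of f at 0 has rank 0. Corank 2; j^3 = 4*v*(u^2 + v^2) splits into three distinct lines over C (the quadratic factor has nonzero discriminant), so D_4.

D_{4}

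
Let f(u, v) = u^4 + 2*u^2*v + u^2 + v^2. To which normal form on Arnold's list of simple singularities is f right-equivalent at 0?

The Hessian of f at 0 has rank 2. Corank 0: nondegenerate Morse point, so A_1.

A_{1}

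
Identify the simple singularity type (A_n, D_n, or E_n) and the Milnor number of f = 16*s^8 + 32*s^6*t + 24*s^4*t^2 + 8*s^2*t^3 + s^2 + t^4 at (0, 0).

Type A3, Milnor number mu = 3.

The Hessian of f at 0 is [[2, 0], [0, 0]] with rank 1, so corank 1. A Groebner basis of the Jacobian ideal J(f) in C{s,t} is {t^3, s}; counting standard monomials gives mu = 3. Corank 1: A-series; mu = 3 gives A_3.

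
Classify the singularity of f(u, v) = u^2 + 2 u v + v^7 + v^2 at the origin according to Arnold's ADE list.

The Hessian of f at 0 is [[2, 2], [2, 2]] with rank 1, so corank 1. A Groebner basis of the Jacobian ideal J(f) in C{u,v} is {v^6, u + v}; counting standard monomials gives mu = 6. Corank 1: A-series; mu = 6 gives A_6.

A_6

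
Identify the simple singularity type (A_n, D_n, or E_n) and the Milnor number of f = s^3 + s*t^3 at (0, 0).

Type E_{7}, Milnor number mu = 7.

The Hessian of f at 0 is [[0, 0], [0, 0]] with rank 0, so corank 2. A Groebner basis of the Jacobian ideal J(f) in C{s,t} is {s^3, s*t^2, 3*s^2 + t^3}; counting standard monomials gives mu = 7. Corank 2; j^3 = s^3 is a perfect cube, so E-series; the 4-jet and mu = 7 give E_7.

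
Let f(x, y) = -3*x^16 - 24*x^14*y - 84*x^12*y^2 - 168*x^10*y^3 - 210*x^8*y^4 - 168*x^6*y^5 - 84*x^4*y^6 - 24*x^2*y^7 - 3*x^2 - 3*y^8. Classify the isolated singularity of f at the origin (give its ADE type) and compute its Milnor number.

Type A7, Milnor number mu = 7.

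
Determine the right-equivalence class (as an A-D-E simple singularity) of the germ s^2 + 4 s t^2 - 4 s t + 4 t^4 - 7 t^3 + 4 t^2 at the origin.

A_2

The Hessian of f at 0 is [[2, -4], [-4, 8]] with rank 1, so corank 1. A Groebner basis of the Jacobian ideal J(f) in C{s,t} is {t^2, s - 2*t}; counting standard monomials gives mu = 2. Corank 1: A-series; mu = 2 gives A_2.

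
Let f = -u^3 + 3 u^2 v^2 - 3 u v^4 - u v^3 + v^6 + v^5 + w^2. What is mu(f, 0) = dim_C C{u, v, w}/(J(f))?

7

The Hessian of f at 0 has rank 1. Corank 2; j^3 = -u^3 is a perfect cube, so E-series; the 4-jet and mu = 7 give E_7.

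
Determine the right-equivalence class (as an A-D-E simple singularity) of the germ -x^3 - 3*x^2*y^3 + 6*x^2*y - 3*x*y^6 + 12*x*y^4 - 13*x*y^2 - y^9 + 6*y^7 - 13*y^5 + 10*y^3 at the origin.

The Hessian of f at 0 has rank 0. Corank 2; j^3 = -(x - 2*y)*(x^2 - 4*x*y + 5*y^2) splits into three distinct lines over C (the quadratic factor has nonzero discriminant), so D_4.

D_4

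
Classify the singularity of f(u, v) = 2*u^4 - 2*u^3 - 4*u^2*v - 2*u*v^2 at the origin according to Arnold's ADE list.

D5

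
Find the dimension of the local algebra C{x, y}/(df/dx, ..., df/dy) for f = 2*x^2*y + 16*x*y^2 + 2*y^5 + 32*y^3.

6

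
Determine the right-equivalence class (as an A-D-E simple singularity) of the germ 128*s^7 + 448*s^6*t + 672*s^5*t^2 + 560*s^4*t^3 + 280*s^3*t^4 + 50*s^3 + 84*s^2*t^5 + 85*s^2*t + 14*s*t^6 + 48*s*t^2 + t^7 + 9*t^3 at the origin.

D_{8}

The Hessian of f at 0 is [[0, 0], [0, 0]] with rank 0, so corank 2. A Groebner basis of the Jacobian ideal J(f) in C{s,t} is {78125*s*t/14 + t^6 + 46875*t^2/14, s*t^2 + 3*t^3/5, s^2 + 11*s*t/10 + 3*t^2/10}; counting standard monomials gives mu = 8. Corank 2; j^3 = (2*s + t)*(5*s + 3*t)^2 has shape L^2 M (L != M), so D-series; mu = 8 gives D_8.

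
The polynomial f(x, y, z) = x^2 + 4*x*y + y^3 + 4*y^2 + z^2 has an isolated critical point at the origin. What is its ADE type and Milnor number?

Type A_{2}, Milnor number mu = 2.

The Hessian of f at 0 has rank 2. Corank 1: A-series; mu = 2 gives A_2.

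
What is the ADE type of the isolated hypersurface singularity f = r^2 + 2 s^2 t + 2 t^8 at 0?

The Hessian of f at 0 is [[0, 0, 0], [0, 0, 0], [0, 0, 2]] with rank 1, so corank 2. A Groebner basis of the Jacobian ideal J(f) in C{s,t,r} is {s^2/8 + t^7, s^3, s*t, r}; counting standard monomials gives mu = 9. Corank 2; j^3 = 2*s^2*t has shape L^2 M (L != M), so D-series; mu = 9 gives D_9.

D_9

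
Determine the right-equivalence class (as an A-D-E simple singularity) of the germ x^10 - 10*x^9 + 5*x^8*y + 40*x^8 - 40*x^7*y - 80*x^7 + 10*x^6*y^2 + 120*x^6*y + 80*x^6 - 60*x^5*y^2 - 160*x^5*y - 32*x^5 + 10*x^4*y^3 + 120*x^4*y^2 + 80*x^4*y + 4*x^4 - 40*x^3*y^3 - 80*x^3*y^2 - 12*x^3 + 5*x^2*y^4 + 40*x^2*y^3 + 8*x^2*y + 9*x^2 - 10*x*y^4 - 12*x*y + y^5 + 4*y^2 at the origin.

The Hessian of f at 0 has rank 1. Corank 1: A-series; mu = 4 gives A_4.

A4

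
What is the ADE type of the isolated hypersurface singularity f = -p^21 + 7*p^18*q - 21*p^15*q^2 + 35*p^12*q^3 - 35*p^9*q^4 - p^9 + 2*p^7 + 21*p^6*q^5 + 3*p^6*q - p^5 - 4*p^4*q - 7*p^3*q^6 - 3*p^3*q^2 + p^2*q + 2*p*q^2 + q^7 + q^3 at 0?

D_8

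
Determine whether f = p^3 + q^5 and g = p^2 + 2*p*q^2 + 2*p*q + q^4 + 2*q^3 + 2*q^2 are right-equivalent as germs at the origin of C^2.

No.

The Hessian of f at 0 has rank 0. Corank 2; j^3 = p^3 is a perfect cube, so E-series; the 5-jet and mu = 8 give E_8. The Hessian of g at 0 has rank 2. Corank 0: nondegenerate Morse point, so A_1. f is E_8 but g is A_1, hence not right-equivalent.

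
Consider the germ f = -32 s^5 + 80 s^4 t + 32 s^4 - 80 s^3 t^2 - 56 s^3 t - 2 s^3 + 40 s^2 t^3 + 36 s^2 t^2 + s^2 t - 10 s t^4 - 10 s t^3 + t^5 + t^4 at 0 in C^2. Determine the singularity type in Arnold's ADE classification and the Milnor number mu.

The Hessian of f at 0 has rank 0. Corank 2; j^3 = -s^2*(2*s - t) has shape L^2 M (L != M), so D-series; mu = 5 gives D_5.

Type D_5, Milnor number mu = 5.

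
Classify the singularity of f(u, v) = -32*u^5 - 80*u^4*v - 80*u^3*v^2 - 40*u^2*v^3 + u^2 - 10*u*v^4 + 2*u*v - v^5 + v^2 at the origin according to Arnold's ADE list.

The Hessian of f at 0 has rank 1. Corank 1: A-series; mu = 4 gives A_4.

A_4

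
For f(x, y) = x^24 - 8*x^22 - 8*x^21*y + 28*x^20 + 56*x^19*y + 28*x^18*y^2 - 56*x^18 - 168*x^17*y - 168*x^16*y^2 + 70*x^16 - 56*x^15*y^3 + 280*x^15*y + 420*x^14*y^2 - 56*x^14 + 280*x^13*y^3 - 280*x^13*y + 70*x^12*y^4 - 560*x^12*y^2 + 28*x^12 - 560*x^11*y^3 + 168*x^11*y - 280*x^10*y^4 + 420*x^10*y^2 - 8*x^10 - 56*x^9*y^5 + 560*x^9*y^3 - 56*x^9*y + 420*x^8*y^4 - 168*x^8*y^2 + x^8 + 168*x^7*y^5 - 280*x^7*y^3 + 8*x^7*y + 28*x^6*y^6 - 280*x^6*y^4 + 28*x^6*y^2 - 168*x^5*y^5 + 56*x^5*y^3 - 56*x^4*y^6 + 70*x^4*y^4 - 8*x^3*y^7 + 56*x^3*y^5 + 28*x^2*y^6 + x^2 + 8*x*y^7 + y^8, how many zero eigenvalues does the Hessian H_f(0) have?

The Hessian at 0 is [[2, 0], [0, 0]] of rank 1; hence corank 1.

1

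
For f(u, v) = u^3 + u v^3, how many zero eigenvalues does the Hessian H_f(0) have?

2

The Hessian at 0 is [[0, 0], [0, 0]] of rank 0; hence corank 2.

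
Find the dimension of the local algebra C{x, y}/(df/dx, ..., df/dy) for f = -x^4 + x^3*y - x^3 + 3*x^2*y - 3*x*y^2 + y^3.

7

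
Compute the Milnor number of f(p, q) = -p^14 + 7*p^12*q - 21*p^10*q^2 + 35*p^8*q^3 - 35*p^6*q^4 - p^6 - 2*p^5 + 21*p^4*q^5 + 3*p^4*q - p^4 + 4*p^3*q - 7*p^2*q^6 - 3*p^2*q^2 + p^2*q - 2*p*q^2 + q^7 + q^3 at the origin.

8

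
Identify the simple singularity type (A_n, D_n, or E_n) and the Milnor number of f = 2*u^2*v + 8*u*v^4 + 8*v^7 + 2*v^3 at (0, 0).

Type D4, Milnor number mu = 4.

The Hessian of f at 0 is [[0, 0], [0, 0]] with rank 0, so corank 2. A Groebner basis of the Jacobian ideal J(f) in C{u,v} is {v^3, u^2 + 3*v^2, u*v}; counting standard monomials gives mu = 4. Corank 2; j^3 = 2*v*(u^2 + v^2) splits into three distinct lines over C (the quadratic factor has nonzero discriminant), so D_4.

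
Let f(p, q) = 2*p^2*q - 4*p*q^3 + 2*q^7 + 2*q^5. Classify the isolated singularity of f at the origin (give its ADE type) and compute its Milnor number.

Type D_8, Milnor number mu = 8.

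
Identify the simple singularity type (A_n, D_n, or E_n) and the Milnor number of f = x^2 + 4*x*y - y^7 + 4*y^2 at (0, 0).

The Hessian of f at 0 has rank 1. Corank 1: A-series; mu = 6 gives A_6.

Type A_6, Milnor number mu = 6.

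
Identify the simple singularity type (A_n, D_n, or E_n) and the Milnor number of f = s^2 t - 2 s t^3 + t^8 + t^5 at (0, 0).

The Hessian of f at 0 is [[0, 0], [0, 0]] with rank 0, so corank 2. A Groebner basis of the Jacobian ideal J(f) in C{s,t} is {s^4, s^3*t + s^2/8 - s*t^2/8, -s^3 + s^2*t^2, -s*t + t^3}; counting standard monomials gives mu = 9. Corank 2; j^3 = s^2*t has shape L^2 M (L != M), so D-series; mu = 9 gives D_9.

Type D_9, Milnor number mu = 9.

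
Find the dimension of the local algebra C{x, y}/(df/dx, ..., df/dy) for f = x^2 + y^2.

1

The Hessian of f at 0 has rank 2. Corank 0: nondegenerate Morse point, so A_1.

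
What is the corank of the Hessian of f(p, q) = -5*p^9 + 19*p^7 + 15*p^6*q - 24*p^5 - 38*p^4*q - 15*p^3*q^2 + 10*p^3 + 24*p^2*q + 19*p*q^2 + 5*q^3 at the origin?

Hessian at 0 has rank 0.

2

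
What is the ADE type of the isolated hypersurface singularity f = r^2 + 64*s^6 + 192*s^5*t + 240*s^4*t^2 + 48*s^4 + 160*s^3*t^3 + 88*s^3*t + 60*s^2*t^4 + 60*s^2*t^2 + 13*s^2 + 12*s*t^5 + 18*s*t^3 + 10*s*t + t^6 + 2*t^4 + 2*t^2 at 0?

The Hessian of f at 0 has rank 3. Corank 0: nondegenerate Morse point, so A_1.

A1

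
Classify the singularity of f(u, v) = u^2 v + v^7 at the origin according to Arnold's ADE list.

The Hessian of f at 0 is [[0, 0], [0, 0]] with rank 0, so corank 2. A Groebner basis of the Jacobian ideal J(f) in C{u,v} is {u^2/7 + v^6, u^3, u*v}; counting standard monomials gives mu = 8. Corank 2; j^3 = u^2*v has shape L^2 M (L != M), so D-series; mu = 8 gives D_8.

D_{8}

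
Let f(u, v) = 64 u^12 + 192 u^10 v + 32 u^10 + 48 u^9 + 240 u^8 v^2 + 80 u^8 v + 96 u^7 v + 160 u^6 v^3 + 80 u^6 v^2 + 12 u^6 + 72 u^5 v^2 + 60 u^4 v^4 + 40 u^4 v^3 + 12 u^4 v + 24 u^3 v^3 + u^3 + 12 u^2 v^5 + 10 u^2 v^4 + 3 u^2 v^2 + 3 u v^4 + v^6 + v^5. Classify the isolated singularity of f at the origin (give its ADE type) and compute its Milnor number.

Type E_{8}, Milnor number mu = 8.

The Hessian of f at 0 has rank 0. Corank 2; j^3 = u^3 is a perfect cube, so E-series; the 5-jet and mu = 8 give E_8.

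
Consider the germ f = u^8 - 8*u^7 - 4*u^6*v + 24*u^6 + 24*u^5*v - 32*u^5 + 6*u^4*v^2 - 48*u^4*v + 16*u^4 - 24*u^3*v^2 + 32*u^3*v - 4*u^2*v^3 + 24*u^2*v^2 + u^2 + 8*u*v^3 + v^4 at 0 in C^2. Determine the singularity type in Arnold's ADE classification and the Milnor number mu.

Type A_{3}, Milnor number mu = 3.

The Hessian of f at 0 is [[2, 0], [0, 0]] with rank 1, so corank 1. A Groebner basis of the Jacobian ideal J(f) in C{u,v} is {v^3, u}; counting standard monomials gives mu = 3. Corank 1: A-series; mu = 3 gives A_3.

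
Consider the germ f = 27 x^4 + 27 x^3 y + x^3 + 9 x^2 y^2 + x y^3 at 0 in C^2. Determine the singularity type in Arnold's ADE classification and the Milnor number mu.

Type E7, Milnor number mu = 7.

The Hessian of f at 0 has rank 0. Corank 2; j^3 = x^3 is a perfect cube, so E-series; the 4-jet and mu = 7 give E_7.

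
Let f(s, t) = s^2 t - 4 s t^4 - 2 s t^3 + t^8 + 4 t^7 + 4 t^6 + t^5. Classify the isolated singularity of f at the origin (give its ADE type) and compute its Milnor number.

Type D_9, Milnor number mu = 9.

The Hessian of f at 0 has rank 0. Corank 2; j^3 = s^2*t has shape L^2 M (L != M), so D-series; mu = 9 gives D_9.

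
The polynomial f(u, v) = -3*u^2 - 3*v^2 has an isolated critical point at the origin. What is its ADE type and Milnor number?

Type A1, Milnor number mu = 1.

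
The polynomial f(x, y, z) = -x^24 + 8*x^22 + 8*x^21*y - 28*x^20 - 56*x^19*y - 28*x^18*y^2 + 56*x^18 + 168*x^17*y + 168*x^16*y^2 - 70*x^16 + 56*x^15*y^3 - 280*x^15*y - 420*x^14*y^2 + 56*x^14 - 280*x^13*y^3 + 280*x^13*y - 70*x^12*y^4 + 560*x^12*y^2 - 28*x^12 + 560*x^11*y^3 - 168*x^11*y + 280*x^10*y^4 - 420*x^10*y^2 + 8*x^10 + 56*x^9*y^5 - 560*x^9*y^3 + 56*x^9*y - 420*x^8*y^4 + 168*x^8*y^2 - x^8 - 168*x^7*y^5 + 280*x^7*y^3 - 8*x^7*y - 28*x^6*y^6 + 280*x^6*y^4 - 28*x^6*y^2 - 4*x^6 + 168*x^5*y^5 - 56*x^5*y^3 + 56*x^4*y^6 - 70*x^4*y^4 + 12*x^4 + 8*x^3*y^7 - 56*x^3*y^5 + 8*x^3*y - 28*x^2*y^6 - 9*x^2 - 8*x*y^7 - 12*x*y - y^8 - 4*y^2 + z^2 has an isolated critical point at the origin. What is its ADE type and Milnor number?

The Hessian of f at 0 is [[-18, -12, 0], [-12, -8, 0], [0, 0, 2]] with rank 2, so corank 1. A Groebner basis of the Jacobian ideal J(f) in C{x,y,z} is {729*x^2/32 + 567*x*y/16 + y^4 + 27*y^2/2, x^3 - 3*x/2 - y, x^2*y + 3*x/2 - 4*y^3/27 + y, x*y^2 - 9*x/8 + 4*y^3/9 - 3*y/4, z}; counting standard monomials gives mu = 7. Corank 1: A-series; mu = 7 gives A_7.

Type A7, Milnor number mu = 7.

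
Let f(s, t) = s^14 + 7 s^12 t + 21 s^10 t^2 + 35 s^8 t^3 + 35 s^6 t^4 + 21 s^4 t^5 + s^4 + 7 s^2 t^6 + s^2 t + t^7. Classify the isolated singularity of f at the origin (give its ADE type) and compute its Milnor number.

Type D_{8}, Milnor number mu = 8.

The Hessian of f at 0 is [[0, 0], [0, 0]] with rank 0, so corank 2. A Groebner basis of the Jacobian ideal J(f) in C{s,t} is {s^2/7 + t^6, s^3, s*t}; counting standard monomials gives mu = 8. Corank 2; j^3 = s^2*t has shape L^2 M (L != M), so D-series; mu = 8 gives D_8.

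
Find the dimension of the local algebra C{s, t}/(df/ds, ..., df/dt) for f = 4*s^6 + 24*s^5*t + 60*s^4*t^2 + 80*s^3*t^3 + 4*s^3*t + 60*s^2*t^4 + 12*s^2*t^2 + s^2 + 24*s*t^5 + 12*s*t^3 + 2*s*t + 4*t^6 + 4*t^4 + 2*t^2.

1

The Hessian of f at 0 has rank 2. Corank 0: nondegenerate Morse point, so A_1.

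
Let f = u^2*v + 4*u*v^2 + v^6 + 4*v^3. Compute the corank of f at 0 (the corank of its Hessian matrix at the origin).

2

The Hessian at 0 is [[0, 0], [0, 0]] of rank 0; hence corank 2.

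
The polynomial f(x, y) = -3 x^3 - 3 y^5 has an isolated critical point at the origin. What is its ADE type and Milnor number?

The Hessian of f at 0 is [[0, 0], [0, 0]] with rank 0, so corank 2. A Groebner basis of the Jacobian ideal J(f) in C{x,y} is {y^4, x^2}; counting standard monomials gives mu = 8. Corank 2; j^3 = -3*x^3 is a perfect cube, so E-series; the 5-jet and mu = 8 give E_8.

Type E_{8}, Milnor number mu = 8.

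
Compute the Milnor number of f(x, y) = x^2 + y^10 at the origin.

The Hessian of f at 0 has rank 1. Corank 1: A-series; mu = 9 gives A_9.

9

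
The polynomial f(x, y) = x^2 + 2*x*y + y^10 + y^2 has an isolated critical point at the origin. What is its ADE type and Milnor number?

Type A9, Milnor number mu = 9.

The Hessian of f at 0 has rank 1. Corank 1: A-series; mu = 9 gives A_9.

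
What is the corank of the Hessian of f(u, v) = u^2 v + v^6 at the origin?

2

The Hessian at 0 is [[0, 0], [0, 0]] of rank 0; hence corank 2.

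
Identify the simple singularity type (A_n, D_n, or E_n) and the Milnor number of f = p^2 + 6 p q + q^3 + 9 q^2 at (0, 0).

Type A_2, Milnor number mu = 2.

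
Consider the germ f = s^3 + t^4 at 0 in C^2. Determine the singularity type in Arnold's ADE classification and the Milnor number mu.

The Hessian of f at 0 is [[0, 0], [0, 0]] with rank 0, so corank 2. A Groebner basis of the Jacobian ideal J(f) in C{s,t} is {t^3, s^2}; counting standard monomials gives mu = 6. Corank 2; j^3 = s^3 is a perfect cube, so E-series; the 4-jet and mu = 6 give E_6.

Type E_{6}, Milnor number mu = 6.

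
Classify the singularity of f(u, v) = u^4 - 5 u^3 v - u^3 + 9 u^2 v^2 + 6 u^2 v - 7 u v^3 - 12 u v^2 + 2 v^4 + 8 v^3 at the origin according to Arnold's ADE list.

The Hessian of f at 0 has rank 0. Corank 2; j^3 = -(u - 2*v)^3 is a perfect cube, so E-series; the 4-jet and mu = 7 give E_7.

E7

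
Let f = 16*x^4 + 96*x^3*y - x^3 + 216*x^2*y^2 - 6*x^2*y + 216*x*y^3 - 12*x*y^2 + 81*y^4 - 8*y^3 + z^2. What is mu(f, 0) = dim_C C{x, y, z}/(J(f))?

6

The Hessian of f at 0 is [[0, 0, 0], [0, 0, 0], [0, 0, 2]] with rank 1, so corank 2. A Groebner basis of the Jacobian ideal J(f) in C{x,y,z} is {y^4, x*y^2 + 11*y^3/6, x^2 + 4*x*y + 4*y^2, z}; counting standard monomials gives mu = 6. Corank 2; j^3 = -(x + 2*y)^3 is a perfect cube, so E-series; the 4-jet and mu = 6 give E_6.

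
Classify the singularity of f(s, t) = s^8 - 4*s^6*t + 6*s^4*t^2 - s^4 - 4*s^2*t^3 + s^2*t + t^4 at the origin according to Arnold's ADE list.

D_{5}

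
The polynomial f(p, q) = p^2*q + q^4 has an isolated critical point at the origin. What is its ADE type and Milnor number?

The Hessian of f at 0 has rank 0. Corank 2; j^3 = p^2*q has shape L^2 M (L != M), so D-series; mu = 5 gives D_5.

Type D5, Milnor number mu = 5.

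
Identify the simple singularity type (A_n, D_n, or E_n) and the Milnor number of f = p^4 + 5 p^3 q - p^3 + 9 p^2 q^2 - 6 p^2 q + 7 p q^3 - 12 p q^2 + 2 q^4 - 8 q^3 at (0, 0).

Type E_{7}, Milnor number mu = 7.

The Hessian of f at 0 has rank 0. Corank 2; j^3 = -(p + 2*q)^3 is a perfect cube, so E-series; the 4-jet and mu = 7 give E_7.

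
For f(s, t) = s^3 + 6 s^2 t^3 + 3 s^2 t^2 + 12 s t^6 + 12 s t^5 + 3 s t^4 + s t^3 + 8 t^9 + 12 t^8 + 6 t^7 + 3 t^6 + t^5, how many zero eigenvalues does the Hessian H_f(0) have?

Hessian at 0 has rank 0.

2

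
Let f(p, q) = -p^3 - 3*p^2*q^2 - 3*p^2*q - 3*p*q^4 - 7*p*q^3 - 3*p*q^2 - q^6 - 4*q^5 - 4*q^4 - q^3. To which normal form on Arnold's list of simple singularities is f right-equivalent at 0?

E_7

The Hessian of f at 0 has rank 0. Corank 2; j^3 = -(p + q)^3 is a perfect cube, so E-series; the 4-jet and mu = 7 give E_7.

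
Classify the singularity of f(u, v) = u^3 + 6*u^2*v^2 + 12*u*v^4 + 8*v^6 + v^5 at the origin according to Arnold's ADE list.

E8

The Hessian of f at 0 has rank 0. Corank 2; j^3 = u^3 is a perfect cube, so E-series; the 5-jet and mu = 8 give E_8.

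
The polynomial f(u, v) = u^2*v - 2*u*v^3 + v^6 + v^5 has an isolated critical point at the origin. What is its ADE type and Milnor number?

Type D_{7}, Milnor number mu = 7.

The Hessian of f at 0 is [[0, 0], [0, 0]] with rank 0, so corank 2. A Groebner basis of the Jacobian ideal J(f) in C{u,v} is {u^3, u^2*v + u^2/6 - u*v^2/6, -u*v + v^3}; counting standard monomials gives mu = 7. Corank 2; j^3 = u^2*v has shape L^2 M (L != M), so D-series; mu = 7 gives D_7.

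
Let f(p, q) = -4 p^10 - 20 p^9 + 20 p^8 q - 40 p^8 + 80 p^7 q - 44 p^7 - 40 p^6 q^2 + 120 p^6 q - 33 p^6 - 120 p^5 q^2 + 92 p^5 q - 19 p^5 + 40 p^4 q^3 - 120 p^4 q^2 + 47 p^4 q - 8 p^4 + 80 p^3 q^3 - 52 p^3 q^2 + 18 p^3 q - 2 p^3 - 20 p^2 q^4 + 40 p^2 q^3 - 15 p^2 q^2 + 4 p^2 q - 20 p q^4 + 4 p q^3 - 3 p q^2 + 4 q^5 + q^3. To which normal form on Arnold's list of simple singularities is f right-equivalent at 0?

D_{4}

The Hessian of f at 0 is [[0, 0], [0, 0]] with rank 0, so corank 2. A Groebner basis of the Jacobian ideal J(f) in C{p,q} is {q^3, p^2 - 3*q^2/2, p*q - 3*q^2/2}; counting standard monomials gives mu = 4. Corank 2; j^3 = -(p - q)*(2*p^2 - 2*p*q + q^2) splits into three distinct lines over C (the quadratic factor has nonzero discriminant), so D_4.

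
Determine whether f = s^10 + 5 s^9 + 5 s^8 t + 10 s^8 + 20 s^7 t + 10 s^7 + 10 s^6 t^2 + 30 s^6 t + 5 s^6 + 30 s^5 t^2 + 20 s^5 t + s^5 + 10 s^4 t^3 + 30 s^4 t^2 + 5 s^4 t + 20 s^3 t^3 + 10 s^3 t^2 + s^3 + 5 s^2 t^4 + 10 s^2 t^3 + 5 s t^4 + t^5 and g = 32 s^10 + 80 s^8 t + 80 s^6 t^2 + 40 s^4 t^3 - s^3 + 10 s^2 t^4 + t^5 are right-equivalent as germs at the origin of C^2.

Yes.

The Hessian of f at 0 is [[0, 0], [0, 0]] with rank 0, so corank 2. A Groebner basis of the Jacobian ideal J(f) in C{s,t} is {t^5, s*t^3 + t^4/4, s^2}; counting standard monomials gives mu = 8. Corank 2; j^3 = s^3 is a perfect cube, so E-series; the 5-jet and mu = 8 give E_8. The Hessian of g at 0 is [[0, 0], [0, 0]] with rank 0, so corank 2. A Groebner basis of the Jacobian ideal J(g) in C{s,t} is {t^4, s^2}; counting standard monomials gives mu = 8. Corank 2; j^3 = -s^3 is a perfect cube, so E-series; the 5-jet and mu = 8 give E_8. Both have type E_8, hence right-equivalent.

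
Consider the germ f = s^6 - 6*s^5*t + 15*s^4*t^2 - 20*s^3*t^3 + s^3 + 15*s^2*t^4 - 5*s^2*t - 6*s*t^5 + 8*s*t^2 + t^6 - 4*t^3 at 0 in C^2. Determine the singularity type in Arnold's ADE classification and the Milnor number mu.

Type D_7, Milnor number mu = 7.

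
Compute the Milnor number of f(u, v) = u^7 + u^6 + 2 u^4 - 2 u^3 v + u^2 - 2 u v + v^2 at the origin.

6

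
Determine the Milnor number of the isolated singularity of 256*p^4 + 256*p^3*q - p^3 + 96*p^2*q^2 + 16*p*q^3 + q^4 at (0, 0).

The Hessian of f at 0 is [[0, 0], [0, 0]] with rank 0, so corank 2. A Groebner basis of the Jacobian ideal J(f) in C{p,q} is {q^4, p*q^2 + q^3/12, p^2}; counting standard monomials gives mu = 6. Corank 2; j^3 = -p^3 is a perfect cube, so E-series; the 4-jet and mu = 6 give E_6.

6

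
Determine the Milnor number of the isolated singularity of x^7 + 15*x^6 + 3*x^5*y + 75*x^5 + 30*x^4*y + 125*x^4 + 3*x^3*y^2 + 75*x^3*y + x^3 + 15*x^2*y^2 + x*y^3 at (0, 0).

7

The Hessian of f at 0 has rank 0. Corank 2; j^3 = x^3 is a perfect cube, so E-series; the 4-jet and mu = 7 give E_7.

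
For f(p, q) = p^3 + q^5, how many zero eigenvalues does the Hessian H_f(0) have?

2

Hessian at 0 has rank 0.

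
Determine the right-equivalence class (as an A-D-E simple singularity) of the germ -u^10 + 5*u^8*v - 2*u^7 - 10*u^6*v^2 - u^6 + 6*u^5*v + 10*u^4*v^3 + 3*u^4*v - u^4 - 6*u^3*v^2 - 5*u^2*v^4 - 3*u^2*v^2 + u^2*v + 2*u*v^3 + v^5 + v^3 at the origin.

The Hessian of f at 0 is [[0, 0], [0, 0]] with rank 0, so corank 2. A Groebner basis of the Jacobian ideal J(f) in C{u,v} is {v^3, u^2 + 3*v^2, u*v}; counting standard monomials gives mu = 4. Corank 2; j^3 = v*(u^2 + v^2) splits into three distinct lines over C (the quadratic factor has nonzero discriminant), so D_4.

D_{4}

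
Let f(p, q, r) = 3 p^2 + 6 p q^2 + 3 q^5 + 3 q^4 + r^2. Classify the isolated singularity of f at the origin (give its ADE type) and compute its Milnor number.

Type A_4, Milnor number mu = 4.

The Hessian of f at 0 has rank 2. Corank 1: A-series; mu = 4 gives A_4.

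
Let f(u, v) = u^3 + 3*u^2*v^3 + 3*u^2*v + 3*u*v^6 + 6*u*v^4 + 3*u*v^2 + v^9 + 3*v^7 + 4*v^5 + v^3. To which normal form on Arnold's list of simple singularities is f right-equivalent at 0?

E8

The Hessian of f at 0 has rank 0. Corank 2; j^3 = (u + v)^3 is a perfect cube, so E-series; the 5-jet and mu = 8 give E_8.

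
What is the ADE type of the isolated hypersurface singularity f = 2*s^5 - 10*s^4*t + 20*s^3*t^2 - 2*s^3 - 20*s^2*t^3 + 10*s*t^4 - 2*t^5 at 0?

The Hessian of f at 0 has rank 0. Corank 2; j^3 = -2*s^3 is a perfect cube, so E-series; the 5-jet and mu = 8 give E_8.

E_{8}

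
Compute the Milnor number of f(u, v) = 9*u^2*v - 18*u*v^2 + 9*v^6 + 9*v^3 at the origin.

The Hessian of f at 0 has rank 0. Corank 2; j^3 = 9*v*(u - v)^2 has shape L^2 M (L != M), so D-series; mu = 7 gives D_7.

7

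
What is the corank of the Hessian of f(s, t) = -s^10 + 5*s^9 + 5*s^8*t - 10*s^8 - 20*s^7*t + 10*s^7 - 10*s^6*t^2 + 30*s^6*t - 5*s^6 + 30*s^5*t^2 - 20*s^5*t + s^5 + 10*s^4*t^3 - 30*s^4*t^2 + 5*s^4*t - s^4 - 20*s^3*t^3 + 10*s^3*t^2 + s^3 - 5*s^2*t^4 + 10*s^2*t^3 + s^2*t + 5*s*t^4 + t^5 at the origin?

Hessian at 0 has rank 0.

2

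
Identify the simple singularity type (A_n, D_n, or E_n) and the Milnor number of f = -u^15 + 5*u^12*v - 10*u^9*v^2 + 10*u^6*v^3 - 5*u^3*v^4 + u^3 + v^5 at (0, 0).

Type E_{8}, Milnor number mu = 8.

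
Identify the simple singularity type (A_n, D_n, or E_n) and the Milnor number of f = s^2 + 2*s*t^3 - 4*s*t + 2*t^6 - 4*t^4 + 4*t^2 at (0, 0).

The Hessian of f at 0 is [[2, -4], [-4, 8]] with rank 1, so corank 1. A Groebner basis of the Jacobian ideal J(f) in C{s,t} is {s*t^2 + 2*s - 4*t, s + t^3 - 2*t, s^2 - 4*s*t + 4*t^2}; counting standard monomials gives mu = 5. Corank 1: A-series; mu = 5 gives A_5.

Type A5, Milnor number mu = 5.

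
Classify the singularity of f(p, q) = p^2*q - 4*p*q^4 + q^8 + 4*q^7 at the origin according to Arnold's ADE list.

D_{9}

The Hessian of f at 0 is [[0, 0], [0, 0]] with rank 0, so corank 2. A Groebner basis of the Jacobian ideal J(f) in C{p,q} is {p^2*q^2, -p^2*q - p^2/2 + p*q^3, -p*q/2 + q^4, p^3}; counting standard monomials gives mu = 9. Corank 2; j^3 = p^2*q has shape L^2 M (L != M), so D-series; mu = 9 gives D_9.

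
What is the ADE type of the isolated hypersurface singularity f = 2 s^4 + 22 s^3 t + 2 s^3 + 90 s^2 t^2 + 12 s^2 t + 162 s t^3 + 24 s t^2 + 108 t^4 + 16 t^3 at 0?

The Hessian of f at 0 is [[0, 0], [0, 0]] with rank 0, so corank 2. A Groebner basis of the Jacobian ideal J(f) in C{s,t} is {3*s^2 + 12*s*t + t^4 + t^3 + 12*t^2, s^3 + 30*s^2 + 120*s*t + 18*t^3 + 120*t^2, s^2*t - 9*s^2 - 36*s*t - 7*t^3 - 36*t^2, 2*s^2 + s*t^2 + 8*s*t + 8*t^3/3 + 8*t^2}; counting standard monomials gives mu = 7. Corank 2; j^3 = 2*(s + 2*t)^3 is a perfect cube, so E-series; the 4-jet and mu = 7 give E_7.

E_7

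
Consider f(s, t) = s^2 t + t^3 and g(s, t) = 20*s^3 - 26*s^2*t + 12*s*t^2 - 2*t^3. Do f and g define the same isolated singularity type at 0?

Yes.

The Hessian of f at 0 has rank 0. Corank 2; j^3 = t*(s^2 + t^2) splits into three distinct lines over C (the quadratic factor has nonzero discriminant), so D_4. The Hessian of g at 0 has rank 0. Corank 2; j^3 = 2*(2*s - t)*(5*s^2 - 4*s*t + t^2) splits into three distinct lines over C (the quadratic factor has nonzero discriminant), so D_4. Both have type D_4, hence right-equivalent.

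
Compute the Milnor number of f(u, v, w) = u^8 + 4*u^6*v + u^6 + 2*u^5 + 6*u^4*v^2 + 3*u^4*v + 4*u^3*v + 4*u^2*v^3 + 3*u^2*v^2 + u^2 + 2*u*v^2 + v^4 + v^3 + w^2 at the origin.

The Hessian of f at 0 has rank 2. Corank 1: A-series; mu = 2 gives A_2.

2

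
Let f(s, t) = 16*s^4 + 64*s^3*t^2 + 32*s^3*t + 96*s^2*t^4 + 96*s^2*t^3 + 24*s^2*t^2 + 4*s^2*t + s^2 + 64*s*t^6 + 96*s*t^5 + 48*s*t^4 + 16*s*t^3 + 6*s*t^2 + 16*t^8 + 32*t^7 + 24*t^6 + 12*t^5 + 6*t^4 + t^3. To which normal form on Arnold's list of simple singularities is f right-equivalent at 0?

A_{2}

The Hessian of f at 0 has rank 1. Corank 1: A-series; mu = 2 gives A_2.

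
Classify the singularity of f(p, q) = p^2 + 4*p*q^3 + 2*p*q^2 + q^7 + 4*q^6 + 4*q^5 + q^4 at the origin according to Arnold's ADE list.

The Hessian of f at 0 has rank 1. Corank 1: A-series; mu = 6 gives A_6.

A6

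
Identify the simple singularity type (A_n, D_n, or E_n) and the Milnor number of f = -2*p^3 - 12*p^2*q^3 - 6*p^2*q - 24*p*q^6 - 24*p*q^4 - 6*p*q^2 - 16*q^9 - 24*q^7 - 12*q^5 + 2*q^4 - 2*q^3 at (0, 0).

Type E_6, Milnor number mu = 6.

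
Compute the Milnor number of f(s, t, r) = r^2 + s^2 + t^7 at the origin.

The Hessian of f at 0 is [[2, 0, 0], [0, 0, 0], [0, 0, 2]] with rank 2, so corank 1. A Groebner basis of the Jacobian ideal J(f) in C{s,t,r} is {t^6, s, r}; counting standard monomials gives mu = 6. Corank 1: A-series; mu = 6 gives A_6.

6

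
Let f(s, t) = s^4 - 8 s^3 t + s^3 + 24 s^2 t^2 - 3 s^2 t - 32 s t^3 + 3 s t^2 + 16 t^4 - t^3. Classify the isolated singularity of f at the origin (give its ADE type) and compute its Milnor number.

The Hessian of f at 0 is [[0, 0], [0, 0]] with rank 0, so corank 2. A Groebner basis of the Jacobian ideal J(f) in C{s,t} is {t^4, s*t^2 - 4*t^3/3, s^2 - 2*s*t + t^2}; counting standard monomials gives mu = 6. Corank 2; j^3 = (s - t)^3 is a perfect cube, so E-series; the 4-jet and mu = 6 give E_6.

Type E_6, Milnor number mu = 6.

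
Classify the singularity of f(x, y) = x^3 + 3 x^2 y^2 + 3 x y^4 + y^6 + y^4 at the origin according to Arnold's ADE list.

The Hessian of f at 0 has rank 0. Corank 2; j^3 = x^3 is a perfect cube, so E-series; the 4-jet and mu = 6 give E_6.

E_6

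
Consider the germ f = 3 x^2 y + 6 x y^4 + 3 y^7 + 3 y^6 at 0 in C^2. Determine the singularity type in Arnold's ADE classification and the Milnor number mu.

The Hessian of f at 0 is [[0, 0], [0, 0]] with rank 0, so corank 2. A Groebner basis of the Jacobian ideal J(f) in C{x,y} is {x*y + y^4, x^3, x^2*y, -x^2/6 + x*y^2}; counting standard monomials gives mu = 7. Corank 2; j^3 = 3*x^2*y has shape L^2 M (L != M), so D-series; mu = 7 gives D_7.

Type D_{7}, Milnor number mu = 7.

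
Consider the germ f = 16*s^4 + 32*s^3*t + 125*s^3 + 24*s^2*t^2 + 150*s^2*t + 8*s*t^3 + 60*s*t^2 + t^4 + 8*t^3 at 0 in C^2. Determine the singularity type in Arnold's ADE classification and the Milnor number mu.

Type E_6, Milnor number mu = 6.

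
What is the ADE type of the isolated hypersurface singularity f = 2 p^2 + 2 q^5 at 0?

The Hessian of f at 0 is [[4, 0], [0, 0]] with rank 1, so corank 1. A Groebner basis of the Jacobian ideal J(f) in C{p,q} is {q^4, p}; counting standard monomials gives mu = 4. Corank 1: A-series; mu = 4 gives A_4.

A_{4}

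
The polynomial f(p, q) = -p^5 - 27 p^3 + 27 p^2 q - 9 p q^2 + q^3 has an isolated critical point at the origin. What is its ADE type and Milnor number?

Type E_{8}, Milnor number mu = 8.

The Hessian of f at 0 has rank 0. Corank 2; j^3 = -(3*p - q)^3 is a perfect cube, so E-series; the 5-jet and mu = 8 give E_8.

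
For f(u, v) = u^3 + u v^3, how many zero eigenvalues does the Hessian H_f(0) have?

The Hessian at 0 is [[0, 0], [0, 0]] of rank 0; hence corank 2.

2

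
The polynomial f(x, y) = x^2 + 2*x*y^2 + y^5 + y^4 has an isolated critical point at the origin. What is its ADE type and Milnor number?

The Hessian of f at 0 has rank 1. Corank 1: A-series; mu = 4 gives A_4.

Type A4, Milnor number mu = 4.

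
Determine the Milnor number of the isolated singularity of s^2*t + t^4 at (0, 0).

5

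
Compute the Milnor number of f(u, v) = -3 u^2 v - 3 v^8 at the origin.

The Hessian of f at 0 is [[0, 0], [0, 0]] with rank 0, so corank 2. A Groebner basis of the Jacobian ideal J(f) in C{u,v} is {u^2/8 + v^7, u^3, u*v}; counting standard monomials gives mu = 9. Corank 2; j^3 = -3*u^2*v has shape L^2 M (L != M), so D-series; mu = 9 gives D_9.

9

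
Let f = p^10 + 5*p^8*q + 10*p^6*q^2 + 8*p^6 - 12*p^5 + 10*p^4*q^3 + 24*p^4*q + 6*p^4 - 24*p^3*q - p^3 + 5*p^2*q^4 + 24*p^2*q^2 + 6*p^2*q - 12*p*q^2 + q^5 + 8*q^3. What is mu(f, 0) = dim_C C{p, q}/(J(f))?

The Hessian of f at 0 has rank 0. Corank 2; j^3 = -(p - 2*q)^3 is a perfect cube, so E-series; the 5-jet and mu = 8 give E_8.

8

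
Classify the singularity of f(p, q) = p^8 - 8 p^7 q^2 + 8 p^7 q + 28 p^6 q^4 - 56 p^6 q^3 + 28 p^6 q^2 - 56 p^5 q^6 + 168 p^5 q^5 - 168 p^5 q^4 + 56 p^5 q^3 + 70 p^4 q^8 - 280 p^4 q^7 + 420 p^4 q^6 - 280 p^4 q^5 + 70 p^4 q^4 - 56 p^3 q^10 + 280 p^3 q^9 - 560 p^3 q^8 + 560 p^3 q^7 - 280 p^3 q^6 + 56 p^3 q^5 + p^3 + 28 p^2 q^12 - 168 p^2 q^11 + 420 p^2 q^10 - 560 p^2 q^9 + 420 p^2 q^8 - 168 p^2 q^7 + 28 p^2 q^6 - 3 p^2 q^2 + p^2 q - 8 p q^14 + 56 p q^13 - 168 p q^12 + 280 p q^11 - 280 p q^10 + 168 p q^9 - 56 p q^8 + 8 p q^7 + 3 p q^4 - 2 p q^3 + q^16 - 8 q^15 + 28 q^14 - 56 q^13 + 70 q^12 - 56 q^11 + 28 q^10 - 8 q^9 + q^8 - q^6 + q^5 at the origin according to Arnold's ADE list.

D9

The Hessian of f at 0 is [[0, 0], [0, 0]] with rank 0, so corank 2. A Groebner basis of the Jacobian ideal J(f) in C{p,q} is {p^4, p^3*q - p*q/8 + q^3/8, -p^2 - p*q + q^4 + q^3, -p^2 + p*q^2 - p*q + q^3}; counting standard monomials gives mu = 9. Corank 2; j^3 = p^2*(p + q) has shape L^2 M (L != M), so D-series; mu = 9 gives D_9.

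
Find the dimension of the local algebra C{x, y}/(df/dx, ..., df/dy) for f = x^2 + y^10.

9

The Hessian of f at 0 is [[2, 0], [0, 0]] with rank 1, so corank 1. A Groebner basis of the Jacobian ideal J(f) in C{x,y} is {y^9, x}; counting standard monomials gives mu = 9. Corank 1: A-series; mu = 9 gives A_9.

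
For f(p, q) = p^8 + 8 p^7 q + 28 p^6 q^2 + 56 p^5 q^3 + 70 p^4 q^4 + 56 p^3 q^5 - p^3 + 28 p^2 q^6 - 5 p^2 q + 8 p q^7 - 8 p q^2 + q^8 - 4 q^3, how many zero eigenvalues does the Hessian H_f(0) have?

2

Hessian at 0 has rank 0.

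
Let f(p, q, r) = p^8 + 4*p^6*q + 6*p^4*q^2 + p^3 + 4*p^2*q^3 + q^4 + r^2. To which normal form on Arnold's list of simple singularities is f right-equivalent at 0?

E6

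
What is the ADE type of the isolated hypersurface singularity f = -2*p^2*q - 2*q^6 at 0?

The Hessian of f at 0 has rank 0. Corank 2; j^3 = -2*p^2*q has shape L^2 M (L != M), so D-series; mu = 7 gives D_7.

D_{7}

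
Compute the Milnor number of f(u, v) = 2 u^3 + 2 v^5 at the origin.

The Hessian of f at 0 has rank 0. Corank 2; j^3 = 2*u^3 is a perfect cube, so E-series; the 5-jet and mu = 8 give E_8.

8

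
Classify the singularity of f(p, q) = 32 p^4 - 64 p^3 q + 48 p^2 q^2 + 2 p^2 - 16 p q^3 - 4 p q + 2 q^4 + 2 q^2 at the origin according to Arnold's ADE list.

A_{3}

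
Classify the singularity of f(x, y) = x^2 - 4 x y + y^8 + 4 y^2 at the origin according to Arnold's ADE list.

A_{7}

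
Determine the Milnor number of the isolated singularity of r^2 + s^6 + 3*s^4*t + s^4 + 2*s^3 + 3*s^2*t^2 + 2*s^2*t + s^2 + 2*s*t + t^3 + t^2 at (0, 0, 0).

2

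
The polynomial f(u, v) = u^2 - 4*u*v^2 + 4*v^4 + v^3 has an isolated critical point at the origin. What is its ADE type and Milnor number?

Type A_2, Milnor number mu = 2.

The Hessian of f at 0 is [[2, 0], [0, 0]] with rank 1, so corank 1. A Groebner basis of the Jacobian ideal J(f) in C{u,v} is {v^2, u}; counting standard monomials gives mu = 2. Corank 1: A-series; mu = 2 gives A_2.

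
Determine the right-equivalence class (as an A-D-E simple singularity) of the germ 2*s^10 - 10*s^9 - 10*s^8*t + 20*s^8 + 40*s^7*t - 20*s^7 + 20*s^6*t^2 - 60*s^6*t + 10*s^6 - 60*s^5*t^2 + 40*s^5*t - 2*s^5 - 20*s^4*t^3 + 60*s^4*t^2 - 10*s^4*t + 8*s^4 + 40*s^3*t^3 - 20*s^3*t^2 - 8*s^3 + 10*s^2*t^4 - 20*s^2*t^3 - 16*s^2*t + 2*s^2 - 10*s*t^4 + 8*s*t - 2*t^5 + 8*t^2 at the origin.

A_4

The Hessian of f at 0 has rank 1. Corank 1: A-series; mu = 4 gives A_4.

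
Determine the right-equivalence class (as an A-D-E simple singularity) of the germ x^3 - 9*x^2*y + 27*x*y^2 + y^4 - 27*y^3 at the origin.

E_{6}

The Hessian of f at 0 has rank 0. Corank 2; j^3 = (x - 3*y)^3 is a perfect cube, so E-series; the 4-jet and mu = 6 give E_6.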